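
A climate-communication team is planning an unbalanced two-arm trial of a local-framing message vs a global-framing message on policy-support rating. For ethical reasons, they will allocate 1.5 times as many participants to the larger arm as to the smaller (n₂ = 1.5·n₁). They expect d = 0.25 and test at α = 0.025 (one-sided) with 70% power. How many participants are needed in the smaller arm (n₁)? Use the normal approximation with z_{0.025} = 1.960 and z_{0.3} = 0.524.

With allocation ratio k = n₂/n₁ = 1.5, Var(x̄₁−x̄₂) = σ²(1/n₁ + 1/(k·n₁)) = σ²·(k+1)/(k·n₁).
So n₁ = (1 + 1/k)·((z_{α} + z_β)/d)² = 1.667 × (2.484/0.25)².
n₁ = 1.667 × 98.72 = 164.5.
Round up: n₁ = 165, giving n₂ = ⌈1.5 × 165⌉ = ⌈247.5⌉ = 248.

n₁ = 165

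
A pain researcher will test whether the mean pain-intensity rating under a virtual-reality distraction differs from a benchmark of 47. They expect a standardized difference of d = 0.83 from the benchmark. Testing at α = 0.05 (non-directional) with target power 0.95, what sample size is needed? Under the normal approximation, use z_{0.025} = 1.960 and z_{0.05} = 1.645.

For a one-sample test: n = ((z_{α/2} + z_β) / d)².
z_{α/2} + z_β = 1.960 + 1.645 = 3.605.
n = (3.605 / 0.83)² = 4.343² = 18.86.
Round up.

n = 19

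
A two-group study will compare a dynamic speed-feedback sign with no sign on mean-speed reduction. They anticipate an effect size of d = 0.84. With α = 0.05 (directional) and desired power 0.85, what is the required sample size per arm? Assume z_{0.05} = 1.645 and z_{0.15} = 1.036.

For two independent groups with equal n: n = 2·((z_{α} + z_β) / d)².
z_{α} + z_β = 1.645 + 1.036 = 2.681.
n = 2 × (2.681 / 0.84)² = 2 × 3.192² = 2 × 10.19 = 20.4.
Round up to the next whole participant.

n = 21 per group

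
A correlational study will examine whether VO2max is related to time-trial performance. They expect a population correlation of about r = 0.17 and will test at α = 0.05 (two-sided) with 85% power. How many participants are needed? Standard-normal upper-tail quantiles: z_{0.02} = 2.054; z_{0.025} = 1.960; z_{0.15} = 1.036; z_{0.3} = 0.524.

n = 308

Fisher's z: C = ½·ln((1+r)/(1−r)) = ½·ln(1.4096) = 0.1717.
n = ((z_{α/2} + z_β)/C)² + 3.
(1.960 + 1.036) / 0.1717 = 2.996 / 0.1717 = 17.449.
n = 17.449² + 3 = 304.47 + 3 = 307.5.
Round up.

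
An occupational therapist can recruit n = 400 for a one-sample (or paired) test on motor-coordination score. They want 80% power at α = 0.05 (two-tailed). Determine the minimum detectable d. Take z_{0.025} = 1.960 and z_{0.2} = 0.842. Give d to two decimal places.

For a single sample (or paired design) of n = 400: d_min = (z_{α/2} + z_β)/√n.
z-sum = 1.960 + 0.842 = 2.802.
d_min = 2.802 / √400 = 2.802 / 20.000 = 0.140.

d_min ≈ 0.14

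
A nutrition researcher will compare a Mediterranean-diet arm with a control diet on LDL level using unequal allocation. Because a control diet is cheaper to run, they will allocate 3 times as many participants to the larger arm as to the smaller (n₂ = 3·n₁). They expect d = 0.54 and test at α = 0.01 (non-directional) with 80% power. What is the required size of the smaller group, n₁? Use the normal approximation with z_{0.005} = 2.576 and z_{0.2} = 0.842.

n₁ = 54

With allocation ratio k = n₂/n₁ = 3, Var(x̄₁−x̄₂) = σ²(1/n₁ + 1/(k·n₁)) = σ²·(k+1)/(k·n₁).
So n₁ = (1 + 1/k)·((z_{α/2} + z_β)/d)² = 1.333 × (3.418/0.54)².
n₁ = 1.333 × 40.06 = 53.4.
Round up: n₁ = 54, giving n₂ = 3 × 54 = 162.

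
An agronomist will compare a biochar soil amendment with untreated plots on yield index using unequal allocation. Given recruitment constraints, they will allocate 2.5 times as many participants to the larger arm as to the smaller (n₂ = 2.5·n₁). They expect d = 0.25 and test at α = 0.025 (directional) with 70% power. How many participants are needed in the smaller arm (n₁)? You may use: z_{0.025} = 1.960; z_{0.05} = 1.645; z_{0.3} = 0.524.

With allocation ratio k = n₂/n₁ = 2.5, Var(x̄₁−x̄₂) = σ²(1/n₁ + 1/(k·n₁)) = σ²·(k+1)/(k·n₁).
So n₁ = (1 + 1/k)·((z_{α} + z_β)/d)² = 1.400 × (2.484/0.25)².
n₁ = 1.400 × 98.72 = 138.2.
Round up: n₁ = 139, giving n₂ = ⌈2.5 × 139⌉ = ⌈347.5⌉ = 348.

n₁ = 139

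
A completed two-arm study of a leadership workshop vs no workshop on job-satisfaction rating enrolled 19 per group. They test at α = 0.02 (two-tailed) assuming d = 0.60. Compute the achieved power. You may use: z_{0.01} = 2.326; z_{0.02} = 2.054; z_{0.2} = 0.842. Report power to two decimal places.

For two equal groups, power = Φ(d·√(n/2) − z_{α/2}).
d·√(n/2) = 0.60 × √(19/2) = 0.60 × 3.082 = 1.849.
z_β = 1.849 − 2.326 = -0.477.
Power = Φ(-0.477) = 0.317.

power ≈ 0.32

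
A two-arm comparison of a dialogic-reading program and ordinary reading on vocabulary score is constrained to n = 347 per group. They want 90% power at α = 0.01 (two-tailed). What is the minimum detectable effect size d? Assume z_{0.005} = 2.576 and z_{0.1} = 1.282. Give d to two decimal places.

For two independent groups of n = 347 each: d_min = (z_{α/2} + z_β)·√(2/n).
z-sum = 2.576 + 1.282 = 3.858.
d_min = 3.858 × √(2/347) = 3.858 × 0.0759 = 0.293.

d_min ≈ 0.29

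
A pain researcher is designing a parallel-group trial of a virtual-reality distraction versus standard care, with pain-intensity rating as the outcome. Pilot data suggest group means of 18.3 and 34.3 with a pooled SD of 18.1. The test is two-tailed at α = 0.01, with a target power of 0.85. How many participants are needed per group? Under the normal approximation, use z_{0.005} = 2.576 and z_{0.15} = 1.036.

n = 34 per group

Cohen's d = |M₁ − M₂| / SD_pooled = |18.3 − 34.3| / 18.1 = 16.0 / 18.1 = 0.884.
For two independent groups with equal n: n = 2·((z_{α/2} + z_β) / d)².
z_{α/2} + z_β = 2.576 + 1.036 = 3.612.
n = 2 × (3.612 / 0.884)² = 2 × 4.086² = 2 × 16.70 = 33.4.
Round up to the next whole participant.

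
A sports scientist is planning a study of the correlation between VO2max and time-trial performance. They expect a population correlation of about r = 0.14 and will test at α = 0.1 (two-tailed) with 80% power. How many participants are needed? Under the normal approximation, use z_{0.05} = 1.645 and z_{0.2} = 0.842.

Fisher's z: C = ½·ln((1+r)/(1−r)) = ½·ln(1.3256) = 0.1409.
n = ((z_{α/2} + z_β)/C)² + 3.
(1.645 + 0.842) / 0.1409 = 2.487 / 0.1409 = 17.651.
n = 17.651² + 3 = 311.55 + 3 = 314.6.
Round up.

n = 315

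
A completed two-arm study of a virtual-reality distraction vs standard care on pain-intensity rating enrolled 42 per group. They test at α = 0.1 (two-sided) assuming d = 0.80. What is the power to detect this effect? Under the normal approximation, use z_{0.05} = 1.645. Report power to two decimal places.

For two equal groups, power = Φ(d·√(n/2) − z_{α/2}).
d·√(n/2) = 0.80 × √(42/2) = 0.80 × 4.583 = 3.666.
z_β = 3.666 − 1.645 = 2.021.
Power = Φ(2.021) = 0.978.

power ≈ 0.98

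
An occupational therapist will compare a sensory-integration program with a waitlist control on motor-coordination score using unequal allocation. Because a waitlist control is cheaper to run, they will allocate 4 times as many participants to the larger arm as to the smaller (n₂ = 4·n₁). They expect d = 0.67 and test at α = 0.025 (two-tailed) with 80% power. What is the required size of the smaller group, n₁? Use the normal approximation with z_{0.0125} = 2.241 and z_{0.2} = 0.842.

n₁ = 27

With allocation ratio k = n₂/n₁ = 4, Var(x̄₁−x̄₂) = σ²(1/n₁ + 1/(k·n₁)) = σ²·(k+1)/(k·n₁).
So n₁ = (1 + 1/k)·((z_{α/2} + z_β)/d)² = 1.250 × (3.083/0.67)².
n₁ = 1.250 × 21.17 = 26.5.
Round up: n₁ = 27, giving n₂ = 4 × 27 = 108.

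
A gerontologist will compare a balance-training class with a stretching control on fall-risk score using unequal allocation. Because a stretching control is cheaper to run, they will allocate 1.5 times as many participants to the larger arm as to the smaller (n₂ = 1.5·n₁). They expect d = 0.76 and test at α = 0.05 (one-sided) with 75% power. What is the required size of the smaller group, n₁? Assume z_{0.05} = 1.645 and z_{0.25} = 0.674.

n₁ = 16

With allocation ratio k = n₂/n₁ = 1.5, Var(x̄₁−x̄₂) = σ²(1/n₁ + 1/(k·n₁)) = σ²·(k+1)/(k·n₁).
So n₁ = (1 + 1/k)·((z_{α} + z_β)/d)² = 1.667 × (2.319/0.76)².
n₁ = 1.667 × 9.31 = 15.5.
Round up: n₁ = 16, giving n₂ = 1.5 × 16 = 24.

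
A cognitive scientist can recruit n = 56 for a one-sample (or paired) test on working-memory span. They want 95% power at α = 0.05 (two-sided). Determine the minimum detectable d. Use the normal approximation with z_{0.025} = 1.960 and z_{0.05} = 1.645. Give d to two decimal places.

d_min ≈ 0.48

For a single sample (or paired design) of n = 56: d_min = (z_{α/2} + z_β)/√n.
z-sum = 1.960 + 1.645 = 3.605.
d_min = 3.605 / √56 = 3.605 / 7.483 = 0.482.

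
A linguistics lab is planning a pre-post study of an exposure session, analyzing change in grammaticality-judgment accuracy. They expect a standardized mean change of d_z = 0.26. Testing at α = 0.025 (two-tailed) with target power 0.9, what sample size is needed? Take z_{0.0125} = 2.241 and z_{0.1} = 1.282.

n = 184 pairs

For a paired (one-sample on differences) test: n = ((z_{α/2} + z_β) / d)².
z_{α/2} + z_β = 2.241 + 1.282 = 3.523.
n = (3.523 / 0.26)² = 13.550² = 183.60.
Round up.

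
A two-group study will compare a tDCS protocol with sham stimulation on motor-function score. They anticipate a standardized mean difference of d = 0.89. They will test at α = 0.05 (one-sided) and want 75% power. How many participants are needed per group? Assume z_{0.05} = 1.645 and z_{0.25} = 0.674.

For two independent groups with equal n: n = 2·((z_{α} + z_β) / d)².
z_{α} + z_β = 1.645 + 0.674 = 2.319.
n = 2 × (2.319 / 0.89)² = 2 × 2.606² = 2 × 6.79 = 13.6.
Round up to the next whole participant.

n = 14 per group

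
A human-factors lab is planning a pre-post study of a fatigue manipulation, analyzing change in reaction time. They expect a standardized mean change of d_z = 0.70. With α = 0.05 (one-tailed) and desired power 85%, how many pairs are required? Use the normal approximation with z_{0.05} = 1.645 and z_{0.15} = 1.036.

n = 15 pairs

For a paired (one-sample on differences) test: n = ((z_{α} + z_β) / d)².
z_{α} + z_β = 1.645 + 1.036 = 2.681.
n = (2.681 / 0.70)² = 3.830² = 14.67.
Round up.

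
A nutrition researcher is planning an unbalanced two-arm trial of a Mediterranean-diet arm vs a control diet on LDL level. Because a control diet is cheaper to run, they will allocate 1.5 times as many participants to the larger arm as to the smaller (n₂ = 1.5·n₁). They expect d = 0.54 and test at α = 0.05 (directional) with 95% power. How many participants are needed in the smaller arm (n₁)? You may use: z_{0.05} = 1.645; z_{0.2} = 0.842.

With allocation ratio k = n₂/n₁ = 1.5, Var(x̄₁−x̄₂) = σ²(1/n₁ + 1/(k·n₁)) = σ²·(k+1)/(k·n₁).
So n₁ = (1 + 1/k)·((z_{α} + z_β)/d)² = 1.667 × (3.290/0.54)².
n₁ = 1.667 × 37.12 = 61.9.
Round up: n₁ = 62, giving n₂ = 1.5 × 62 = 93.

n₁ = 62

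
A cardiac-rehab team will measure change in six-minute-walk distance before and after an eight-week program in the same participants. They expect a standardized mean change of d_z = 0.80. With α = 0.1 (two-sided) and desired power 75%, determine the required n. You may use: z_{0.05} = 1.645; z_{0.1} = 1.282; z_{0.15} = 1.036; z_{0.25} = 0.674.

n = 9 pairs

For a paired (one-sample on differences) test: n = ((z_{α/2} + z_β) / d)².
z_{α/2} + z_β = 1.645 + 0.674 = 2.319.
n = (2.319 / 0.80)² = 2.899² = 8.40.
Round up.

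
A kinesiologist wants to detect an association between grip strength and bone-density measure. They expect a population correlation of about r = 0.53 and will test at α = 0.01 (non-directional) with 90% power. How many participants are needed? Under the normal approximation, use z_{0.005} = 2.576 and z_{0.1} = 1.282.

Fisher's z: C = ½·ln((1+r)/(1−r)) = ½·ln(3.2553) = 0.5901.
n = ((z_{α/2} + z_β)/C)² + 3.
(2.576 + 1.282) / 0.5901 = 3.858 / 0.5901 = 6.538.
n = 6.538² + 3 = 42.74 + 3 = 45.7.
Round up.

n = 46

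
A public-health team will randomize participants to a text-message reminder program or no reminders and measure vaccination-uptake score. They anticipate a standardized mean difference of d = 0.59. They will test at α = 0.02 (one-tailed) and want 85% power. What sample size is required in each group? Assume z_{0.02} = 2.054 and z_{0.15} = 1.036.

For two independent groups with equal n: n = 2·((z_{α} + z_β) / d)².
z_{α} + z_β = 2.054 + 1.036 = 3.090.
n = 2 × (3.090 / 0.59)² = 2 × 5.237² = 2 × 27.43 = 54.9.
Round up to the next whole participant.

n = 55 per group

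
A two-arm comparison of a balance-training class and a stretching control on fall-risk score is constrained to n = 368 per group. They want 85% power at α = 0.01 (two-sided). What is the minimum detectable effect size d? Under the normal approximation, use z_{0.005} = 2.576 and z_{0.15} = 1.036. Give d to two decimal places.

For two independent groups of n = 368 each: d_min = (z_{α/2} + z_β)·√(2/n).
z-sum = 2.576 + 1.036 = 3.612.
d_min = 3.612 × √(2/368) = 3.612 × 0.0737 = 0.266.

d_min ≈ 0.27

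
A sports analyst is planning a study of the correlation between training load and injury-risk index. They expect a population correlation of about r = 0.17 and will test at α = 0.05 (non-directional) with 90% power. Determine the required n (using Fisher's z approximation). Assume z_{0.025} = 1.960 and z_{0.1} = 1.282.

Fisher's z: C = ½·ln((1+r)/(1−r)) = ½·ln(1.4096) = 0.1717.
n = ((z_{α/2} + z_β)/C)² + 3.
(1.960 + 1.282) / 0.1717 = 3.242 / 0.1717 = 18.882.
n = 18.882² + 3 = 356.52 + 3 = 359.5.
Round up.

n = 360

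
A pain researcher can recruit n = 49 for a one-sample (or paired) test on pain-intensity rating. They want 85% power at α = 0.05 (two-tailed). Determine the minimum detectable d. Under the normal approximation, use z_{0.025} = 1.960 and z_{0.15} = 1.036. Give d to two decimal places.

For a single sample (or paired design) of n = 49: d_min = (z_{α/2} + z_β)/√n.
z-sum = 1.960 + 1.036 = 2.996.
d_min = 2.996 / √49 = 2.996 / 7.000 = 0.428.

d_min ≈ 0.43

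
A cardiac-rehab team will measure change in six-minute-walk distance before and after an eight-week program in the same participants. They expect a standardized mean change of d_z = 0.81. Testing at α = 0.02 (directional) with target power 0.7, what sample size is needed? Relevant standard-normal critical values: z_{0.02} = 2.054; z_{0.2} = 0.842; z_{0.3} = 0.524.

For a paired (one-sample on differences) test: n = ((z_{α} + z_β) / d)².
z_{α} + z_β = 2.054 + 0.524 = 2.578.
n = (2.578 / 0.81)² = 3.183² = 10.13.
Round up.

n = 11 pairs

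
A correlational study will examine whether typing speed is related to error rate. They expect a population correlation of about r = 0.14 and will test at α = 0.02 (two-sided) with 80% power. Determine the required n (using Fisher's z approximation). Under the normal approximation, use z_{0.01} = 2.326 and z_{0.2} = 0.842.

n = 509

Fisher's z: C = ½·ln((1+r)/(1−r)) = ½·ln(1.3256) = 0.1409.
n = ((z_{α/2} + z_β)/C)² + 3.
(2.326 + 0.842) / 0.1409 = 3.168 / 0.1409 = 22.484.
n = 22.484² + 3 = 505.53 + 3 = 508.5.
Round up.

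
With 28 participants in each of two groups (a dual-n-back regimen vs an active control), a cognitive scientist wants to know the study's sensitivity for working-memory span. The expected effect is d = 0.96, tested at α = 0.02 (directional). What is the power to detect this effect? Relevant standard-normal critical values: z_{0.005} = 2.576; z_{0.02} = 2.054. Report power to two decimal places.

For two equal groups, power = Φ(d·√(n/2) − z_{α}).
d·√(n/2) = 0.96 × √(28/2) = 0.96 × 3.742 = 3.592.
z_β = 3.592 − 2.054 = 1.538.
Power = Φ(1.538) = 0.938.

power ≈ 0.94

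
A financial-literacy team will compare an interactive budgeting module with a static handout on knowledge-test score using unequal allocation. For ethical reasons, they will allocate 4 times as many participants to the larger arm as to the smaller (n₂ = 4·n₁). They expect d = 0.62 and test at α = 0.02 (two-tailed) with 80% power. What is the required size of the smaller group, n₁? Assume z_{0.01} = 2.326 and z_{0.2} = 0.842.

With allocation ratio k = n₂/n₁ = 4, Var(x̄₁−x̄₂) = σ²(1/n₁ + 1/(k·n₁)) = σ²·(k+1)/(k·n₁).
So n₁ = (1 + 1/k)·((z_{α/2} + z_β)/d)² = 1.250 × (3.168/0.62)².
n₁ = 1.250 × 26.11 = 32.6.
Round up: n₁ = 33, giving n₂ = 4 × 33 = 132.

n₁ = 33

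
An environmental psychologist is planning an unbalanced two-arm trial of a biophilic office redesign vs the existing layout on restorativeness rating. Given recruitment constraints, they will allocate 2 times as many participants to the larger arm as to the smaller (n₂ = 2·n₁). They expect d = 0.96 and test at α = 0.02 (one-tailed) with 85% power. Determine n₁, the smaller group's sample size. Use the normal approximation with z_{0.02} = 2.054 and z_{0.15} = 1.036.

n₁ = 16

With allocation ratio k = n₂/n₁ = 2, Var(x̄₁−x̄₂) = σ²(1/n₁ + 1/(k·n₁)) = σ²·(k+1)/(k·n₁).
So n₁ = (1 + 1/k)·((z_{α} + z_β)/d)² = 1.500 × (3.090/0.96)².
n₁ = 1.500 × 10.36 = 15.5.
Round up: n₁ = 16, giving n₂ = 2 × 16 = 32.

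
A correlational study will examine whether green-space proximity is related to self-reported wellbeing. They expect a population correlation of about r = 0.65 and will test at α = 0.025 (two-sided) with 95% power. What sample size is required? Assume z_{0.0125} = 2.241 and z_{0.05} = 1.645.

Fisher's z: C = ½·ln((1+r)/(1−r)) = ½·ln(4.7143) = 0.7753.
n = ((z_{α/2} + z_β)/C)² + 3.
(2.241 + 1.645) / 0.7753 = 3.886 / 0.7753 = 5.012.
n = 5.012² + 3 = 25.12 + 3 = 28.1.
Round up.

n = 29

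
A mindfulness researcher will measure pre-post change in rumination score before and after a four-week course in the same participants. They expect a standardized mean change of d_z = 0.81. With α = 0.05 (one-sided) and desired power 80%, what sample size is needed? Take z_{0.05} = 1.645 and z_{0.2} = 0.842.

n = 10 pairs

For a paired (one-sample on differences) test: n = ((z_{α} + z_β) / d)².
z_{α} + z_β = 1.645 + 0.842 = 2.487.
n = (2.487 / 0.81)² = 3.070² = 9.43.
Round up.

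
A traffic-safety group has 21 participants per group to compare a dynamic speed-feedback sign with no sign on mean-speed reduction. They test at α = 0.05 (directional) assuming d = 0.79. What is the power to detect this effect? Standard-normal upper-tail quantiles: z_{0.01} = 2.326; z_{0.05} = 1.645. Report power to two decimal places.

For two equal groups, power = Φ(d·√(n/2) − z_{α}).
d·√(n/2) = 0.79 × √(21/2) = 0.79 × 3.240 = 2.560.
z_β = 2.560 − 1.645 = 0.915.
Power = Φ(0.915) = 0.820.

power ≈ 0.82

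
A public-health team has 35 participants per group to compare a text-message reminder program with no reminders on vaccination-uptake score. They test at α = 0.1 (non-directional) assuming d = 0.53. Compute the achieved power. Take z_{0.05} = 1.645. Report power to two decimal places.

For two equal groups, power = Φ(d·√(n/2) − z_{α/2}).
d·√(n/2) = 0.53 × √(35/2) = 0.53 × 4.183 = 2.217.
z_β = 2.217 − 1.645 = 0.572.
Power = Φ(0.572) = 0.716.

power ≈ 0.72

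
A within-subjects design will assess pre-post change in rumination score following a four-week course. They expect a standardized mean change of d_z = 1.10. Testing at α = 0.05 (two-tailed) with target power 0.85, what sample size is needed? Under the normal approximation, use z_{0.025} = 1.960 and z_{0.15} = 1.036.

For a paired (one-sample on differences) test: n = ((z_{α/2} + z_β) / d)².
z_{α/2} + z_β = 1.960 + 1.036 = 2.996.
n = (2.996 / 1.10)² = 2.724² = 7.42.
Round up.

n = 8 pairs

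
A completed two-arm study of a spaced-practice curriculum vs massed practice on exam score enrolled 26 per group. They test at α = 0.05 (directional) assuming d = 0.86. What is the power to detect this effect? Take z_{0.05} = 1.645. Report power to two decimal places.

power ≈ 0.93

For two equal groups, power = Φ(d·√(n/2) − z_{α}).
d·√(n/2) = 0.86 × √(26/2) = 0.86 × 3.606 = 3.101.
z_β = 3.101 − 1.645 = 1.456.
Power = Φ(1.456) = 0.927.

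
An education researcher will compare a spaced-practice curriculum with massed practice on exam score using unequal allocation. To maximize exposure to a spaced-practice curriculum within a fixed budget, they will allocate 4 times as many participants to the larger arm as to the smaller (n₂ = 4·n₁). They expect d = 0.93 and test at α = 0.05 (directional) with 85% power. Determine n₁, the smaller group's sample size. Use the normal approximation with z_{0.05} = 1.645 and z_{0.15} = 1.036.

With allocation ratio k = n₂/n₁ = 4, Var(x̄₁−x̄₂) = σ²(1/n₁ + 1/(k·n₁)) = σ²·(k+1)/(k·n₁).
So n₁ = (1 + 1/k)·((z_{α} + z_β)/d)² = 1.250 × (2.681/0.93)².
n₁ = 1.250 × 8.31 = 10.4.
Round up: n₁ = 11, giving n₂ = 4 × 11 = 44.

n₁ = 11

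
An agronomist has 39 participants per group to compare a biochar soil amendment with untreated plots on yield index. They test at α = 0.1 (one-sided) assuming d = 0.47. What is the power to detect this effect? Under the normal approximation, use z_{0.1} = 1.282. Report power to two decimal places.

For two equal groups, power = Φ(d·√(n/2) − z_{α}).
d·√(n/2) = 0.47 × √(39/2) = 0.47 × 4.416 = 2.075.
z_β = 2.075 − 1.282 = 0.793.
Power = Φ(0.793) = 0.786.

power ≈ 0.79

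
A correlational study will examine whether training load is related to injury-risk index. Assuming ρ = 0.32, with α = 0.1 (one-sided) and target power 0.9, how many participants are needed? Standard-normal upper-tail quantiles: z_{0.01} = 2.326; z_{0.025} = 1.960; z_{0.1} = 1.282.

n = 63

Fisher's z: C = ½·ln((1+r)/(1−r)) = ½·ln(1.9412) = 0.3316.
n = ((z_{α} + z_β)/C)² + 3.
(1.282 + 1.282) / 0.3316 = 2.564 / 0.3316 = 7.732.
n = 7.732² + 3 = 59.79 + 3 = 62.8.
Round up.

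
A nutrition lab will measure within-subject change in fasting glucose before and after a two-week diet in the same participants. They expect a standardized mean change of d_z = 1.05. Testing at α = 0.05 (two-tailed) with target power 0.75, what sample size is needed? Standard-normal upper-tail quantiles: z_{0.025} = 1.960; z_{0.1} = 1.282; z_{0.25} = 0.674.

For a paired (one-sample on differences) test: n = ((z_{α/2} + z_β) / d)².
z_{α/2} + z_β = 1.960 + 0.674 = 2.634.
n = (2.634 / 1.05)² = 2.509² = 6.29.
Round up.

n = 7 pairs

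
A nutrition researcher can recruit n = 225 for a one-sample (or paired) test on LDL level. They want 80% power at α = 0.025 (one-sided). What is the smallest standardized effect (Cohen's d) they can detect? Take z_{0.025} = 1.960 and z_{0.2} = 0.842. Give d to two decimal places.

d_min ≈ 0.19

For a single sample (or paired design) of n = 225: d_min = (z_{α} + z_β)/√n.
z-sum = 1.960 + 0.842 = 2.802.
d_min = 2.802 / √225 = 2.802 / 15.000 = 0.187.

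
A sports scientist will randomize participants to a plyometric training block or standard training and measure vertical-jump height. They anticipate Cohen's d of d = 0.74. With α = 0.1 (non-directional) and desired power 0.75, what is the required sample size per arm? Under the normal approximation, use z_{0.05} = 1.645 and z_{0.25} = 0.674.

For two independent groups with equal n: n = 2·((z_{α/2} + z_β) / d)².
z_{α/2} + z_β = 1.645 + 0.674 = 2.319.
n = 2 × (2.319 / 0.74)² = 2 × 3.134² = 2 × 9.82 = 19.6.
Round up to the next whole participant.

n = 20 per group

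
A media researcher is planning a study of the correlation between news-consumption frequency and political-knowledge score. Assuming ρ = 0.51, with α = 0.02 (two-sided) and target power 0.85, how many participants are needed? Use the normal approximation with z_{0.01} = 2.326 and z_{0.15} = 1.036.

n = 39

Fisher's z: C = ½·ln((1+r)/(1−r)) = ½·ln(3.0816) = 0.5627.
n = ((z_{α/2} + z_β)/C)² + 3.
(2.326 + 1.036) / 0.5627 = 3.362 / 0.5627 = 5.975.
n = 5.975² + 3 = 35.70 + 3 = 38.7.
Round up.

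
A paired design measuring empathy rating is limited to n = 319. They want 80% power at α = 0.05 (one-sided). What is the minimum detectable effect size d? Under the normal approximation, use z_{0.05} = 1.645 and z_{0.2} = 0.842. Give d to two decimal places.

For a single sample (or paired design) of n = 319: d_min = (z_{α} + z_β)/√n.
z-sum = 1.645 + 0.842 = 2.487.
d_min = 2.487 / √319 = 2.487 / 17.861 = 0.139.

d_min ≈ 0.14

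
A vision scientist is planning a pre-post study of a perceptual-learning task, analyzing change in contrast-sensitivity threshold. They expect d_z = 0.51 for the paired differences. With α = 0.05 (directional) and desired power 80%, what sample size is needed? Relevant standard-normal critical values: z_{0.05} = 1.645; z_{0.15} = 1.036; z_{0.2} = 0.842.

For a paired (one-sample on differences) test: n = ((z_{α} + z_β) / d)².
z_{α} + z_β = 1.645 + 0.842 = 2.487.
n = (2.487 / 0.51)² = 4.876² = 23.78.
Round up.

n = 24 pairs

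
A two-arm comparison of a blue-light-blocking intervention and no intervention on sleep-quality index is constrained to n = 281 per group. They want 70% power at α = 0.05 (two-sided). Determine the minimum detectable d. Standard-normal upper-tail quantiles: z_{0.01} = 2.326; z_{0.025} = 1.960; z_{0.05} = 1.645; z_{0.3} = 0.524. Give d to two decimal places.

d_min ≈ 0.21

For two independent groups of n = 281 each: d_min = (z_{α/2} + z_β)·√(2/n).
z-sum = 1.960 + 0.524 = 2.484.
d_min = 2.484 × √(2/281) = 2.484 × 0.0844 = 0.210.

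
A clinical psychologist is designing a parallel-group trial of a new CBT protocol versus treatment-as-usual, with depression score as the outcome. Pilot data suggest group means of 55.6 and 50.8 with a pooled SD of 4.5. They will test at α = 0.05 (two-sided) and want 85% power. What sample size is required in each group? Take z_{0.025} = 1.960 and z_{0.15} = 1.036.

Cohen's d = |M₁ − M₂| / SD_pooled = |55.6 − 50.8| / 4.5 = 4.8 / 4.5 = 1.067.
For two independent groups with equal n: n = 2·((z_{α/2} + z_β) / d)².
z_{α/2} + z_β = 1.960 + 1.036 = 2.996.
n = 2 × (2.996 / 1.067)² = 2 × 2.808² = 2 × 7.88 = 15.8.
Round up to the next whole participant.

n = 16 per group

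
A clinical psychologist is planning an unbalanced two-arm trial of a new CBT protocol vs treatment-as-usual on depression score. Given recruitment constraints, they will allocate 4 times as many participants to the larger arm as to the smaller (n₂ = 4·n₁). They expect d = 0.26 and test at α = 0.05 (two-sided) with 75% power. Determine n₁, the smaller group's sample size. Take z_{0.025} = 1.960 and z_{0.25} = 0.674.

With allocation ratio k = n₂/n₁ = 4, Var(x̄₁−x̄₂) = σ²(1/n₁ + 1/(k·n₁)) = σ²·(k+1)/(k·n₁).
So n₁ = (1 + 1/k)·((z_{α/2} + z_β)/d)² = 1.250 × (2.634/0.26)².
n₁ = 1.250 × 102.63 = 128.3.
Round up: n₁ = 129, giving n₂ = 4 × 129 = 516.

n₁ = 129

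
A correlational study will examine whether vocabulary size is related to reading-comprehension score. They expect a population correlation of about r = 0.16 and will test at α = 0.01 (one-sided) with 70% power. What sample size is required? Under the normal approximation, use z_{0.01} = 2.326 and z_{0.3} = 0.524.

n = 315

Fisher's z: C = ½·ln((1+r)/(1−r)) = ½·ln(1.3810) = 0.1614.
n = ((z_{α} + z_β)/C)² + 3.
(2.326 + 0.524) / 0.1614 = 2.850 / 0.1614 = 17.658.
n = 17.658² + 3 = 311.80 + 3 = 314.8.
Round up.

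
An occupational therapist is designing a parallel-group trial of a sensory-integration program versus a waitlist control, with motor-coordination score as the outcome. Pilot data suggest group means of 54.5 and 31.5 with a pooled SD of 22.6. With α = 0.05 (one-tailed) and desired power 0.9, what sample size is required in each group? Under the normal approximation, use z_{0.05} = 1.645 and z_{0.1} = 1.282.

Cohen's d = |M₁ − M₂| / SD_pooled = |54.5 − 31.5| / 22.6 = 23.0 / 22.6 = 1.018.
For two independent groups with equal n: n = 2·((z_{α} + z_β) / d)².
z_{α} + z_β = 1.645 + 1.282 = 2.927.
n = 2 × (2.927 / 1.018)² = 2 × 2.875² = 2 × 8.27 = 16.5.
Round up to the next whole participant.

n = 17 per group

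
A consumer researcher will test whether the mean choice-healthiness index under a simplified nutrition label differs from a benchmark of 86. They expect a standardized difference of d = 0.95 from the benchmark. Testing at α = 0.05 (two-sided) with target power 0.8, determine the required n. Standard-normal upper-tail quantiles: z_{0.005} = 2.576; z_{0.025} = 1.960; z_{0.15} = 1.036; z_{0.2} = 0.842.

n = 9

For a one-sample test: n = ((z_{α/2} + z_β) / d)².
z_{α/2} + z_β = 1.960 + 0.842 = 2.802.
n = (2.802 / 0.95)² = 2.949² = 8.70.
Round up.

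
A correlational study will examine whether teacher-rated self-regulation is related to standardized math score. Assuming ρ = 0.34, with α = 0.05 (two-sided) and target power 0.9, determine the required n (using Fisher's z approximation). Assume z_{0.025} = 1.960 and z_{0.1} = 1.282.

Fisher's z: C = ½·ln((1+r)/(1−r)) = ½·ln(2.0303) = 0.3541.
n = ((z_{α/2} + z_β)/C)² + 3.
(1.960 + 1.282) / 0.3541 = 3.242 / 0.3541 = 9.156.
n = 9.156² + 3 = 83.83 + 3 = 86.8.
Round up.

n = 87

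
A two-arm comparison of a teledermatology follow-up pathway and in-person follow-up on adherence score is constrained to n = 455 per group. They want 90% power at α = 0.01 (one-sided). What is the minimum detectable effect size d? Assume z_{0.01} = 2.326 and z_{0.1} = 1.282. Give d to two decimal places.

d_min ≈ 0.24

For two independent groups of n = 455 each: d_min = (z_{α} + z_β)·√(2/n).
z-sum = 2.326 + 1.282 = 3.608.
d_min = 3.608 × √(2/455) = 3.608 × 0.0663 = 0.239.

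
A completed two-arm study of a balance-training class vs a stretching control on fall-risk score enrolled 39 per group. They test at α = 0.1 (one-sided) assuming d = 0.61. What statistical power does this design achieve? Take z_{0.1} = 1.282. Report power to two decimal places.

power ≈ 0.92

For two equal groups, power = Φ(d·√(n/2) − z_{α}).
d·√(n/2) = 0.61 × √(39/2) = 0.61 × 4.416 = 2.694.
z_β = 2.694 − 1.282 = 1.412.
Power = Φ(1.412) = 0.921.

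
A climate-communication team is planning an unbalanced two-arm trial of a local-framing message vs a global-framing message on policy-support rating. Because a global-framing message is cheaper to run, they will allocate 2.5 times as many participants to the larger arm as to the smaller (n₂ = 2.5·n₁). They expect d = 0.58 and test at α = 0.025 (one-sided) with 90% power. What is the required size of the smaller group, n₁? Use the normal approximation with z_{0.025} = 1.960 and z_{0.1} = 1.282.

n₁ = 44

With allocation ratio k = n₂/n₁ = 2.5, Var(x̄₁−x̄₂) = σ²(1/n₁ + 1/(k·n₁)) = σ²·(k+1)/(k·n₁).
So n₁ = (1 + 1/k)·((z_{α} + z_β)/d)² = 1.400 × (3.242/0.58)².
n₁ = 1.400 × 31.24 = 43.7.
Round up: n₁ = 44, giving n₂ = 2.5 × 44 = 110.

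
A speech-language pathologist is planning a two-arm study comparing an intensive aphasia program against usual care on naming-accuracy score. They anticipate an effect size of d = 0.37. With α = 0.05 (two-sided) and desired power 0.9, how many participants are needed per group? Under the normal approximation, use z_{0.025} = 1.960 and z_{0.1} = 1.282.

For two independent groups with equal n: n = 2·((z_{α/2} + z_β) / d)².
z_{α/2} + z_β = 1.960 + 1.282 = 3.242.
n = 2 × (3.242 / 0.37)² = 2 × 8.762² = 2 × 76.78 = 153.6.
Round up to the next whole participant.

n = 154 per group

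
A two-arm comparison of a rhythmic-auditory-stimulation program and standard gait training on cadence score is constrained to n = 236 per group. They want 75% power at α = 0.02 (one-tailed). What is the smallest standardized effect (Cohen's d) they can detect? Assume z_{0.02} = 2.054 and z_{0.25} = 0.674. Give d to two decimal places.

d_min ≈ 0.25

For two independent groups of n = 236 each: d_min = (z_{α} + z_β)·√(2/n).
z-sum = 2.054 + 0.674 = 2.728.
d_min = 2.728 × √(2/236) = 2.728 × 0.0921 = 0.251.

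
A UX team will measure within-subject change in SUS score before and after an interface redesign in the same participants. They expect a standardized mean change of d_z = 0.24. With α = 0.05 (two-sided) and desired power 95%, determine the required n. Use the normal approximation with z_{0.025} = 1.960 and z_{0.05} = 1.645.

For a paired (one-sample on differences) test: n = ((z_{α/2} + z_β) / d)².
z_{α/2} + z_β = 1.960 + 1.645 = 3.605.
n = (3.605 / 0.24)² = 15.021² = 225.63.
Round up.

n = 226 pairs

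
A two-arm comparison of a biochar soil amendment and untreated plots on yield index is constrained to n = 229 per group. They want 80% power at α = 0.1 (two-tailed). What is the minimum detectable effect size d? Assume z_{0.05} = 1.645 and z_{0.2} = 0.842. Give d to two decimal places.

For two independent groups of n = 229 each: d_min = (z_{α/2} + z_β)·√(2/n).
z-sum = 1.645 + 0.842 = 2.487.
d_min = 2.487 × √(2/229) = 2.487 × 0.0935 = 0.232.

d_min ≈ 0.23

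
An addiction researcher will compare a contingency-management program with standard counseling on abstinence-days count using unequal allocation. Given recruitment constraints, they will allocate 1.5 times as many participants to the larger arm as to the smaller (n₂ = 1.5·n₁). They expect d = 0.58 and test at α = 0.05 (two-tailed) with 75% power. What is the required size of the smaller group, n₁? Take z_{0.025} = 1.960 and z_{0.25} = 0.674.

n₁ = 35

With allocation ratio k = n₂/n₁ = 1.5, Var(x̄₁−x̄₂) = σ²(1/n₁ + 1/(k·n₁)) = σ²·(k+1)/(k·n₁).
So n₁ = (1 + 1/k)·((z_{α/2} + z_β)/d)² = 1.667 × (2.634/0.58)².
n₁ = 1.667 × 20.62 = 34.4.
Round up: n₁ = 35, giving n₂ = ⌈1.5 × 35⌉ = ⌈52.5⌉ = 53.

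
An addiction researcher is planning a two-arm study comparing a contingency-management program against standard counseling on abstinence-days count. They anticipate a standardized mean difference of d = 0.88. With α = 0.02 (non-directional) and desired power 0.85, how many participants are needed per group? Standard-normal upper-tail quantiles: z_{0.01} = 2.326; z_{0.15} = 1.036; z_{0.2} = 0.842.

n = 30 per group

For two independent groups with equal n: n = 2·((z_{α/2} + z_β) / d)².
z_{α/2} + z_β = 2.326 + 1.036 = 3.362.
n = 2 × (3.362 / 0.88)² = 2 × 3.820² = 2 × 14.60 = 29.2.
Round up to the next whole participant.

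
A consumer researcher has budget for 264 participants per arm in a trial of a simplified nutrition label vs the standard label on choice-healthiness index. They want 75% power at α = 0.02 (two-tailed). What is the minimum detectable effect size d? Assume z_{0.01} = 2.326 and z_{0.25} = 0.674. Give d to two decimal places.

d_min ≈ 0.26

For two independent groups of n = 264 each: d_min = (z_{α/2} + z_β)·√(2/n).
z-sum = 2.326 + 0.674 = 3.000.
d_min = 3.000 × √(2/264) = 3.000 × 0.0870 = 0.261.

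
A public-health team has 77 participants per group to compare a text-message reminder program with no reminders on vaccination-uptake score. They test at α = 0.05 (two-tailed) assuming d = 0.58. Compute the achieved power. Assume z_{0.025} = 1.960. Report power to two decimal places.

For two equal groups, power = Φ(d·√(n/2) − z_{α/2}).
d·√(n/2) = 0.58 × √(77/2) = 0.58 × 6.205 = 3.599.
z_β = 3.599 − 1.960 = 1.639.
Power = Φ(1.639) = 0.949.

power ≈ 0.95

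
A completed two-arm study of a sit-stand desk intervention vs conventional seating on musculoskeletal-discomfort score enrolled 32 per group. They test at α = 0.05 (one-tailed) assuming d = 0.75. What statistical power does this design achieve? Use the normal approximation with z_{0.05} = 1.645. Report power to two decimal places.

power ≈ 0.91

For two equal groups, power = Φ(d·√(n/2) − z_{α}).
d·√(n/2) = 0.75 × √(32/2) = 0.75 × 4.000 = 3.000.
z_β = 3.000 − 1.645 = 1.355.
Power = Φ(1.355) = 0.912.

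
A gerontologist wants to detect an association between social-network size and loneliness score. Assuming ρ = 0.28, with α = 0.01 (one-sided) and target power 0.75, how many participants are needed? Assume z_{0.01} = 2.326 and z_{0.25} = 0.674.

Fisher's z: C = ½·ln((1+r)/(1−r)) = ½·ln(1.7778) = 0.2877.
n = ((z_{α} + z_β)/C)² + 3.
(2.326 + 0.674) / 0.2877 = 3.000 / 0.2877 = 10.428.
n = 10.428² + 3 = 108.73 + 3 = 111.7.
Round up.

n = 112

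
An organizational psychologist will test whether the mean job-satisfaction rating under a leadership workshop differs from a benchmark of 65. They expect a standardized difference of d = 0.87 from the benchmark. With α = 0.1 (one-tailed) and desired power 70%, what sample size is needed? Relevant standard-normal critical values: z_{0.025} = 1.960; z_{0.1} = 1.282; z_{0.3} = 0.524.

n = 5

For a one-sample test: n = ((z_{α} + z_β) / d)².
z_{α} + z_β = 1.282 + 0.524 = 1.806.
n = (1.806 / 0.87)² = 2.076² = 4.31.
Round up.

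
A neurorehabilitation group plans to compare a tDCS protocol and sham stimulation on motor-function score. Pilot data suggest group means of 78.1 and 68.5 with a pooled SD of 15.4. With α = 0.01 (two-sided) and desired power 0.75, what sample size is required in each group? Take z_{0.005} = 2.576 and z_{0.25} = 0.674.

Cohen's d = |M₁ − M₂| / SD_pooled = |78.1 − 68.5| / 15.4 = 9.6 / 15.4 = 0.623.
For two independent groups with equal n: n = 2·((z_{α/2} + z_β) / d)².
z_{α/2} + z_β = 2.576 + 0.674 = 3.250.
n = 2 × (3.250 / 0.623)² = 2 × 5.217² = 2 × 27.21 = 54.4.
Round up to the next whole participant.

n = 55 per group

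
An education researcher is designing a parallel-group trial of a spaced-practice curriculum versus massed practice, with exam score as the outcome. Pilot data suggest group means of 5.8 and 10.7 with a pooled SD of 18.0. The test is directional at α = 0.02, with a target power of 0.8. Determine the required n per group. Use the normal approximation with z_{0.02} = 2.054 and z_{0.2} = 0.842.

Cohen's d = |M₁ − M₂| / SD_pooled = |5.8 − 10.7| / 18.0 = 4.9 / 18.0 = 0.272.
For two independent groups with equal n: n = 2·((z_{α} + z_β) / d)².
z_{α} + z_β = 2.054 + 0.842 = 2.896.
n = 2 × (2.896 / 0.272)² = 2 × 10.647² = 2 × 113.36 = 226.7.
Round up to the next whole participant.

n = 227 per group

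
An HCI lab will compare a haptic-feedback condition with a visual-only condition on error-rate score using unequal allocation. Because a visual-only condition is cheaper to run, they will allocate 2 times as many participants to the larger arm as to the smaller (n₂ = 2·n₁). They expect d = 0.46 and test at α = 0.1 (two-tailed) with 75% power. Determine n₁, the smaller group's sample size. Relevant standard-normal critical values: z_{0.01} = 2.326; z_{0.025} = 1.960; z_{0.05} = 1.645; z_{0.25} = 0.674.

n₁ = 39

With allocation ratio k = n₂/n₁ = 2, Var(x̄₁−x̄₂) = σ²(1/n₁ + 1/(k·n₁)) = σ²·(k+1)/(k·n₁).
So n₁ = (1 + 1/k)·((z_{α/2} + z_β)/d)² = 1.500 × (2.319/0.46)².
n₁ = 1.500 × 25.41 = 38.1.
Round up: n₁ = 39, giving n₂ = 2 × 39 = 78.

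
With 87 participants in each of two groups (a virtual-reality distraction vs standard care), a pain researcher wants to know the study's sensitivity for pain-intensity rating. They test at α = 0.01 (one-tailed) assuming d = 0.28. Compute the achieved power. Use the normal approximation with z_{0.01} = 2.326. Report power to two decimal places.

For two equal groups, power = Φ(d·√(n/2) − z_{α}).
d·√(n/2) = 0.28 × √(87/2) = 0.28 × 6.595 = 1.847.
z_β = 1.847 − 2.326 = -0.479.
Power = Φ(-0.479) = 0.316.

power ≈ 0.32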